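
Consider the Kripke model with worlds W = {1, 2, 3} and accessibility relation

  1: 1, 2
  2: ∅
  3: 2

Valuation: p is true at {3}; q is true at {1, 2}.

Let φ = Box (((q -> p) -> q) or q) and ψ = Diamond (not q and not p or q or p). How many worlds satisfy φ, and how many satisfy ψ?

For Box (((q -> p) -> q) or q):
1: successors {1, 2}; ((q -> p) -> q) or q there: 1:T, 2:T. ✓
2: no successors, so Box (((q -> p) -> q) or q) holds vacuously. ✓
3: successors {2}; ((q -> p) -> q) or q there: 2:T. ✓
— 3 worlds.
For Diamond (not q and not p or q or p):
1: successors {1, 2}; not q and not p or q or p there: 1:T, 2:T. ✓
2: no successors, so Diamond (not q and not p or q or p) fails. ✗
3: successors {2}; not q and not p or q or p there: 2:T. ✓
— 2 worlds.

3 and 2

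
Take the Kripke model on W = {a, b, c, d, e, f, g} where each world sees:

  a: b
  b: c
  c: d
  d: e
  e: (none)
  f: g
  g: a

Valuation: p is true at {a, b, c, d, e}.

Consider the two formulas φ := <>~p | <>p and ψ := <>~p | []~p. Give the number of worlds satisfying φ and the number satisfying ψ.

6 and 2

For <>~p | <>p:
a: <>~p is F, <>p is T. ✓
b: <>~p is F, <>p is T. ✓
c: <>~p is F, <>p is T. ✓
d: <>~p is F, <>p is T. ✓
e: <>~p is F, <>p is F. ✗
f: <>~p is T, <>p is F. ✓
g: <>~p is F, <>p is T. ✓
— 6 worlds.
For <>~p | []~p:
a: <>~p is F, []~p is F. ✗
b: <>~p is F, []~p is F. ✗
c: <>~p is F, []~p is F. ✗
d: <>~p is F, []~p is F. ✗
e: <>~p is F, []~p is T. ✓
f: <>~p is T, []~p is T. ✓
g: <>~p is F, []~p is F. ✗
— 2 worlds.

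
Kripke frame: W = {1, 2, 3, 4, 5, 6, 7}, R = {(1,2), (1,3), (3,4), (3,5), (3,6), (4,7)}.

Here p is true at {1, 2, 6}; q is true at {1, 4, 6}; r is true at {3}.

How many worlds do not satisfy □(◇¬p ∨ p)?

1: successors {2, 3}; ◇¬p ∨ p there: 2:T, 3:T. ✓
2: no successors, so □(◇¬p ∨ p) holds vacuously. ✓
3: successors {4, 5, 6}; ◇¬p ∨ p there: 4:T, 5:F, 6:T. ✗
4: successors {7}; ◇¬p ∨ p there: 7:F. ✗
5: no successors, so □(◇¬p ∨ p) holds vacuously. ✓
6: no successors, so □(◇¬p ∨ p) holds vacuously. ✓
7: no successors, so □(◇¬p ∨ p) holds vacuously. ✓
Satisfying worlds: {1, 2, 5, 6, 7}.
So □(◇¬p ∨ p) fails at the other 2 worlds.

2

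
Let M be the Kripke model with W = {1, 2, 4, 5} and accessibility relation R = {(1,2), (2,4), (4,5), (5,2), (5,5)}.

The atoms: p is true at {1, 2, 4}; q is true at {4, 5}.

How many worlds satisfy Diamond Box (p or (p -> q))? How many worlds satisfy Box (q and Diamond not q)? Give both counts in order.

For Diamond Box (p or (p -> q)):
1: successors {2}; Box (p or (p -> q)) there: 2:T. ✓
2: successors {4}; Box (p or (p -> q)) there: 4:T. ✓
4: successors {5}; Box (p or (p -> q)) there: 5:T. ✓
5: successors {2, 5}; Box (p or (p -> q)) there: 2:T, 5:T. ✓
— 4 worlds.
For Box (q and Diamond not q):
1: successors {2}; q and Diamond not q there: 2:F. ✗
2: successors {4}; q and Diamond not q there: 4:F. ✗
4: successors {5}; q and Diamond not q there: 5:T. ✓
5: successors {2, 5}; q and Diamond not q there: 2:F, 5:T. ✗
— 1 world.

4 and 1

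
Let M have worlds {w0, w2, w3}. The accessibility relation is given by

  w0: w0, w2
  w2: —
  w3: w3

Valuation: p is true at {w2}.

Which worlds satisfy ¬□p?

{w0, w3}

w0: □p is F. ✓
w2: □p is T. ✗
w3: □p is F. ✓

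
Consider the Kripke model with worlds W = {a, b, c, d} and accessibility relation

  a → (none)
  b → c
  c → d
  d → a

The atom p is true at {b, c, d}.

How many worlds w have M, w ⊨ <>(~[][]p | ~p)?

2

a: no successors, so <>(~[][]p | ~p) fails. ✗
b: successors {c}; ~[][]p | ~p there: c:T. ✓
c: successors {d}; ~[][]p | ~p there: d:F. ✗
d: successors {a}; ~[][]p | ~p there: a:T. ✓
Satisfying worlds: {b, d}.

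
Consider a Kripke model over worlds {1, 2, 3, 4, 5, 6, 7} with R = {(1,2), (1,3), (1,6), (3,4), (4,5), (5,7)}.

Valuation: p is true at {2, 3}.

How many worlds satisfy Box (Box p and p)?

1: successors {2, 3, 6}; Box p and p there: 2:T, 3:F, 6:F. ✗
2: no successors, so Box (Box p and p) holds vacuously. ✓
3: successors {4}; Box p and p there: 4:F. ✗
4: successors {5}; Box p and p there: 5:F. ✗
5: successors {7}; Box p and p there: 7:F. ✗
6: no successors, so Box (Box p and p) holds vacuously. ✓
7: no successors, so Box (Box p and p) holds vacuously. ✓
Satisfying worlds: {2, 6, 7}.

3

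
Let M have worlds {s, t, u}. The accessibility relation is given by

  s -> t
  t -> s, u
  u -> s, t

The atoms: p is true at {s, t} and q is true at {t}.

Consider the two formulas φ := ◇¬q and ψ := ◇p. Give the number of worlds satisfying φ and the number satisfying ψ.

2 and 3

For ◇¬q:
s: successors {t}; ¬q there: t:F. ✗
t: successors {s, u}; ¬q there: s:T, u:T. ✓
u: successors {s, t}; ¬q there: s:T, t:F. ✓
— 2 worlds.
For ◇p:
s: successors {t}; p there: t:T. ✓
t: successors {s, u}; p there: s:T, u:F. ✓
u: successors {s, t}; p there: s:T, t:T. ✓
— 3 worlds.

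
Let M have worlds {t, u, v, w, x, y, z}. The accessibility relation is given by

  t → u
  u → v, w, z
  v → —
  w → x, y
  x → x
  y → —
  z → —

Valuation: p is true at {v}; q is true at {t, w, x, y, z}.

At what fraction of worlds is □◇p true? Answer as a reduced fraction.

4/7

t: successors {u}; ◇p there: u:T. ✓
u: successors {v, w, z}; ◇p there: v:F, w:F, z:F. ✗
v: no successors, so □◇p holds vacuously. ✓
w: successors {x, y}; ◇p there: x:F, y:F. ✗
x: successors {x}; ◇p there: x:F. ✗
y: no successors, so □◇p holds vacuously. ✓
z: no successors, so □◇p holds vacuously. ✓
That's 4 of 7 worlds, so 4/7.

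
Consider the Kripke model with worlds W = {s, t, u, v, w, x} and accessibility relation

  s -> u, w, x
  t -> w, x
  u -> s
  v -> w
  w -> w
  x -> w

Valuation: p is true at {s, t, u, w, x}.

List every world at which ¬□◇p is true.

s: □◇p is T. ✗
t: □◇p is T. ✗
u: □◇p is T. ✗
v: □◇p is T. ✗
w: □◇p is T. ✗
x: □◇p is T. ✗

∅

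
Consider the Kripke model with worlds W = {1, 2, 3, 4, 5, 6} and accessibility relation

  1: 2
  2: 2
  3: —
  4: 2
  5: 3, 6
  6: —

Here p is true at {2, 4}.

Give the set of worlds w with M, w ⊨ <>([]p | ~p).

1: successors {2}; []p | ~p there: 2:T. ✓
2: successors {2}; []p | ~p there: 2:T. ✓
3: no successors, so <>([]p | ~p) fails. ✗
4: successors {2}; []p | ~p there: 2:T. ✓
5: successors {3, 6}; []p | ~p there: 3:T, 6:T. ✓
6: no successors, so <>([]p | ~p) fails. ✗

{1, 2, 4, 5}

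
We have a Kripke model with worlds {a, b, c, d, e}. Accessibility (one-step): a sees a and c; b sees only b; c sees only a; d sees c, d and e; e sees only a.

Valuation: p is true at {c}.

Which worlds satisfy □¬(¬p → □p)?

{b, c, e}

a: successors {a, c}; ¬(¬p → □p) there: a:T, c:F. ✗
b: successors {b}; ¬(¬p → □p) there: b:T. ✓
c: successors {a}; ¬(¬p → □p) there: a:T. ✓
d: successors {c, d, e}; ¬(¬p → □p) there: c:F, d:T, e:T. ✗
e: successors {a}; ¬(¬p → □p) there: a:T. ✓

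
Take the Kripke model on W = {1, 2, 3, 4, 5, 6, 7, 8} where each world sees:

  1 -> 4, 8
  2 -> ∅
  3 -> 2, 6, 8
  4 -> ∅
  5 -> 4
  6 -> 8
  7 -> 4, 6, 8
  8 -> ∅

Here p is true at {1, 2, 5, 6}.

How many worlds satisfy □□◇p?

6

1: successors {4, 8}; □◇p there: 4:T, 8:T. ✓
2: no successors, so □□◇p holds vacuously. ✓
3: successors {2, 6, 8}; □◇p there: 2:T, 6:F, 8:T. ✗
4: no successors, so □□◇p holds vacuously. ✓
5: successors {4}; □◇p there: 4:T. ✓
6: successors {8}; □◇p there: 8:T. ✓
7: successors {4, 6, 8}; □◇p there: 4:T, 6:F, 8:T. ✗
8: no successors, so □□◇p holds vacuously. ✓
Satisfying worlds: {1, 2, 4, 5, 6, 8}.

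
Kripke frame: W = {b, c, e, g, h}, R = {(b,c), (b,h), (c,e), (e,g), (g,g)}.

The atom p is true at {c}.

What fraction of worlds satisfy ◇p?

b: successors {c, h}; p there: c:T, h:F. ✓
c: successors {e}; p there: e:F. ✗
e: successors {g}; p there: g:F. ✗
g: successors {g}; p there: g:F. ✗
h: no successors, so ◇p fails. ✗
That's 1 of 5 worlds, so 1/5.

1/5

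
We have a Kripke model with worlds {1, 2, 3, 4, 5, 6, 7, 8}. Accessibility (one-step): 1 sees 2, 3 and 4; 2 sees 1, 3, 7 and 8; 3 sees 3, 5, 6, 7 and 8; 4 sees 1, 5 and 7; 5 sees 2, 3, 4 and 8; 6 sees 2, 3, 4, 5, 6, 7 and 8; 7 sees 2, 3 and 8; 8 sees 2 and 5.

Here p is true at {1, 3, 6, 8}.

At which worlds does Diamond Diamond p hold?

{1, 2, 3, 4, 5, 6, 7, 8}

1: successors {2, 3, 4}; Diamond p there: 2:T, 3:T, 4:T. ✓
2: successors {1, 3, 7, 8}; Diamond p there: 1:T, 3:T, 7:T, 8:F. ✓
3: successors {3, 5, 6, 7, 8}; Diamond p there: 3:T, 5:T, 6:T, 7:T, 8:F. ✓
4: successors {1, 5, 7}; Diamond p there: 1:T, 5:T, 7:T. ✓
5: successors {2, 3, 4, 8}; Diamond p there: 2:T, 3:T, 4:T, 8:F. ✓
6: successors {2, 3, 4, 5, 6, 7, 8}; Diamond p there: 2:T, 3:T, 4:T, 5:T, 6:T, 7:T, 8:F. ✓
7: successors {2, 3, 8}; Diamond p there: 2:T, 3:T, 8:F. ✓
8: successors {2, 5}; Diamond p there: 2:T, 5:T. ✓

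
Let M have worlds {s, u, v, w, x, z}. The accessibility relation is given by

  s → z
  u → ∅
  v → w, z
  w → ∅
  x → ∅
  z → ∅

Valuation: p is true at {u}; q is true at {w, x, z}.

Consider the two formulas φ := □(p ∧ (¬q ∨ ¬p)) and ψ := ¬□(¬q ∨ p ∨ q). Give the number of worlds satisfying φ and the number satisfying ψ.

4 and 0

For □(p ∧ (¬q ∨ ¬p)):
s: successors {z}; p ∧ (¬q ∨ ¬p) there: z:F. ✗
u: no successors, so □(p ∧ (¬q ∨ ¬p)) holds vacuously. ✓
v: successors {w, z}; p ∧ (¬q ∨ ¬p) there: w:F, z:F. ✗
w: no successors, so □(p ∧ (¬q ∨ ¬p)) holds vacuously. ✓
x: no successors, so □(p ∧ (¬q ∨ ¬p)) holds vacuously. ✓
z: no successors, so □(p ∧ (¬q ∨ ¬p)) holds vacuously. ✓
— 4 worlds.
For ¬□(¬q ∨ p ∨ q):
s: □(¬q ∨ p ∨ q) is T. ✗
u: □(¬q ∨ p ∨ q) is T. ✗
v: □(¬q ∨ p ∨ q) is T. ✗
w: □(¬q ∨ p ∨ q) is T. ✗
x: □(¬q ∨ p ∨ q) is T. ✗
z: □(¬q ∨ p ∨ q) is T. ✗
— 0 worlds.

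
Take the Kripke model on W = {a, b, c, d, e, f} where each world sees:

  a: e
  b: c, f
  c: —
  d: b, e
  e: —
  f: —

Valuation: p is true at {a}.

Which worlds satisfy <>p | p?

a: <>p is F, p is T. ✓
b: <>p is F, p is F. ✗
c: <>p is F, p is F. ✗
d: <>p is F, p is F. ✗
e: <>p is F, p is F. ✗
f: <>p is F, p is F. ✗

{a}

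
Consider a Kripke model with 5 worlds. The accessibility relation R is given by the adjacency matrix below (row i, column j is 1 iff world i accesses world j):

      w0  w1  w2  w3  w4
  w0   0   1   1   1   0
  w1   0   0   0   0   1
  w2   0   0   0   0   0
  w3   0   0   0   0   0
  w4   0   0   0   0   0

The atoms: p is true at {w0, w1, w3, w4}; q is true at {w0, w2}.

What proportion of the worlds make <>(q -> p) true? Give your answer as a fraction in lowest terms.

2/5

w0: successors {w1, w2, w3}; q -> p there: w1:T, w2:F, w3:T. ✓
w1: successors {w4}; q -> p there: w4:T. ✓
w2: no successors, so <>(q -> p) fails. ✗
w3: no successors, so <>(q -> p) fails. ✗
w4: no successors, so <>(q -> p) fails. ✗
That's 2 of 5 worlds, so 2/5.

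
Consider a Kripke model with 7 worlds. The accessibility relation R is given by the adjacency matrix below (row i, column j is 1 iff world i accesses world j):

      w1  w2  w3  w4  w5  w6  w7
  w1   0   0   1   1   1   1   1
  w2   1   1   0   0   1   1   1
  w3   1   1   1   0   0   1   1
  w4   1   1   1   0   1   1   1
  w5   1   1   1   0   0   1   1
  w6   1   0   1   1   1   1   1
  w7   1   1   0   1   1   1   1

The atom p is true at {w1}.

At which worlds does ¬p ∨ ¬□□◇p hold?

{w1, w2, w3, w4, w5, w6, w7}

w1: ¬p is F, ¬□□◇p is T. ✓
w2: ¬p is T, ¬□□◇p is T. ✓
w3: ¬p is T, ¬□□◇p is T. ✓
w4: ¬p is T, ¬□□◇p is T. ✓
w5: ¬p is T, ¬□□◇p is T. ✓
w6: ¬p is T, ¬□□◇p is T. ✓
w7: ¬p is T, ¬□□◇p is T. ✓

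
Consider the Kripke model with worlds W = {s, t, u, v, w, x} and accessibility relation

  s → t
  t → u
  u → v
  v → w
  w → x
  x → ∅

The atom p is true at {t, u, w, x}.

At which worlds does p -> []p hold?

s: p is F, []p is T. ✓
t: p is T, []p is T. ✓
u: p is T, []p is F. ✗
v: p is F, []p is T. ✓
w: p is T, []p is T. ✓
x: p is T, []p is T. ✓

{s, t, v, w, x}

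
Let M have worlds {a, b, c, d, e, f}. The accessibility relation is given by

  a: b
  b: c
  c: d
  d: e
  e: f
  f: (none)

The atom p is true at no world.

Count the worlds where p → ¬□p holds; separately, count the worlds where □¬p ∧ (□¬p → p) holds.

6 and 0

For p → ¬□p:
a: p is F, ¬□p is T. ✓
b: p is F, ¬□p is T. ✓
c: p is F, ¬□p is T. ✓
d: p is F, ¬□p is T. ✓
e: p is F, ¬□p is T. ✓
f: p is F, ¬□p is F. ✓
— 6 worlds.
For □¬p ∧ (□¬p → p):
a: □¬p is T, □¬p → p is F. ✗
b: □¬p is T, □¬p → p is F. ✗
c: □¬p is T, □¬p → p is F. ✗
d: □¬p is T, □¬p → p is F. ✗
e: □¬p is T, □¬p → p is F. ✗
f: □¬p is T, □¬p → p is F. ✗
— 0 worlds.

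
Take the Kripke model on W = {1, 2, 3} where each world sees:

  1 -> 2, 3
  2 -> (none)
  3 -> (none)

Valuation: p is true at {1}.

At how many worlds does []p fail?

1: successors {2, 3}; p there: 2:F, 3:F. ✗
2: no successors, so []p holds vacuously. ✓
3: no successors, so []p holds vacuously. ✓
Satisfying worlds: {2, 3}.
So []p fails at the other 1 world.

1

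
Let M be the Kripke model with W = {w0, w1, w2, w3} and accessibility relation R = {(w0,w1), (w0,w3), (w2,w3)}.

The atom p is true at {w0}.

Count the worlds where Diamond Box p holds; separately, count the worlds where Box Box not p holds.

For Diamond Box p:
w0: successors {w1, w3}; Box p there: w1:T, w3:T. ✓
w1: no successors, so Diamond Box p fails. ✗
w2: successors {w3}; Box p there: w3:T. ✓
w3: no successors, so Diamond Box p fails. ✗
— 2 worlds.
For Box Box not p:
w0: successors {w1, w3}; Box not p there: w1:T, w3:T. ✓
w1: no successors, so Box Box not p holds vacuously. ✓
w2: successors {w3}; Box not p there: w3:T. ✓
w3: no successors, so Box Box not p holds vacuously. ✓
— 4 worlds.

2 and 4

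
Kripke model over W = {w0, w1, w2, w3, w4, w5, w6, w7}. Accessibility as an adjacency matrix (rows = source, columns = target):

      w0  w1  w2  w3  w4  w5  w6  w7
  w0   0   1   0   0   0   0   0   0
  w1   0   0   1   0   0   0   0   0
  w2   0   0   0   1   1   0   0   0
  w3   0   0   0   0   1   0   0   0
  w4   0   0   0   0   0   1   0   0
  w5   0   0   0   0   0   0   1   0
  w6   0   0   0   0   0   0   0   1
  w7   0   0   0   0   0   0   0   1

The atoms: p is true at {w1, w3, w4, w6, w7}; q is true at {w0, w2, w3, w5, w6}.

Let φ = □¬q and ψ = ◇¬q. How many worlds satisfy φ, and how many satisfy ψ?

4 and 5

For □¬q:
w0: successors {w1}; ¬q there: w1:T. ✓
w1: successors {w2}; ¬q there: w2:F. ✗
w2: successors {w3, w4}; ¬q there: w3:F, w4:T. ✗
w3: successors {w4}; ¬q there: w4:T. ✓
w4: successors {w5}; ¬q there: w5:F. ✗
w5: successors {w6}; ¬q there: w6:F. ✗
w6: successors {w7}; ¬q there: w7:T. ✓
w7: successors {w7}; ¬q there: w7:T. ✓
— 4 worlds.
For ◇¬q:
w0: successors {w1}; ¬q there: w1:T. ✓
w1: successors {w2}; ¬q there: w2:F. ✗
w2: successors {w3, w4}; ¬q there: w3:F, w4:T. ✓
w3: successors {w4}; ¬q there: w4:T. ✓
w4: successors {w5}; ¬q there: w5:F. ✗
w5: successors {w6}; ¬q there: w6:F. ✗
w6: successors {w7}; ¬q there: w7:T. ✓
w7: successors {w7}; ¬q there: w7:T. ✓
— 5 worlds.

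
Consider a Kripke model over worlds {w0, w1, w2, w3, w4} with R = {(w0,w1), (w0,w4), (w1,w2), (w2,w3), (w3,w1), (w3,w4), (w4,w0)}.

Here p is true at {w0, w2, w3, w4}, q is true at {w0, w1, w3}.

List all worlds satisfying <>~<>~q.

{w0, w1, w3}

w0: successors {w1, w4}; ~<>~q there: w1:F, w4:T. ✓
w1: successors {w2}; ~<>~q there: w2:T. ✓
w2: successors {w3}; ~<>~q there: w3:F. ✗
w3: successors {w1, w4}; ~<>~q there: w1:F, w4:T. ✓
w4: successors {w0}; ~<>~q there: w0:F. ✗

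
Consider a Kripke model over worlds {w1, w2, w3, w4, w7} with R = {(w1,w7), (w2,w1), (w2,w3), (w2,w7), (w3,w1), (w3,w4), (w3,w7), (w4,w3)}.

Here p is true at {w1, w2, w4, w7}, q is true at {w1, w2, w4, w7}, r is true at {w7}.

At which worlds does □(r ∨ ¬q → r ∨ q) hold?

w1: successors {w7}; r ∨ ¬q → r ∨ q there: w7:T. ✓
w2: successors {w1, w3, w7}; r ∨ ¬q → r ∨ q there: w1:T, w3:F, w7:T. ✗
w3: successors {w1, w4, w7}; r ∨ ¬q → r ∨ q there: w1:T, w4:T, w7:T. ✓
w4: successors {w3}; r ∨ ¬q → r ∨ q there: w3:F. ✗
w7: no successors, so □(r ∨ ¬q → r ∨ q) holds vacuously. ✓

{w1, w3, w7}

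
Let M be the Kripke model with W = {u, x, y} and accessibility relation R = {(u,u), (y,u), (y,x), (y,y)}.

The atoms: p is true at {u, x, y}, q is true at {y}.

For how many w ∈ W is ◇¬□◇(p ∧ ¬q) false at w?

2

u: successors {u}; ¬□◇(p ∧ ¬q) there: u:F. ✗
x: no successors, so ◇¬□◇(p ∧ ¬q) fails. ✗
y: successors {u, x, y}; ¬□◇(p ∧ ¬q) there: u:F, x:F, y:T. ✓
Satisfying worlds: {y}.
So ◇¬□◇(p ∧ ¬q) fails at the other 2 worlds.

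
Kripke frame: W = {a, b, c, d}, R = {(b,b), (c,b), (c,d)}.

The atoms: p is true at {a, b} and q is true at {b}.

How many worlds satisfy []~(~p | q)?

2

a: no successors, so []~(~p | q) holds vacuously. ✓
b: successors {b}; ~(~p | q) there: b:F. ✗
c: successors {b, d}; ~(~p | q) there: b:F, d:F. ✗
d: no successors, so []~(~p | q) holds vacuously. ✓
Satisfying worlds: {a, d}.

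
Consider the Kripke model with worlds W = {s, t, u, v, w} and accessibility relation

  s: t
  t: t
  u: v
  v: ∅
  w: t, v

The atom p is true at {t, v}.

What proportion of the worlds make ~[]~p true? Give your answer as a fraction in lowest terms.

s: []~p is F. ✓
t: []~p is F. ✓
u: []~p is F. ✓
v: []~p is T. ✗
w: []~p is F. ✓
That's 4 of 5 worlds, so 4/5.

4/5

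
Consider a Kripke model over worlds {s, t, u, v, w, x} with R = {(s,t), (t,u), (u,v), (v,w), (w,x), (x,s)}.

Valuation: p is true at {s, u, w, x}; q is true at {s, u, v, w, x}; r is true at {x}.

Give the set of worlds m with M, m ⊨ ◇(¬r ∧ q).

{t, u, v, x}

s: successors {t}; ¬r ∧ q there: t:F. ✗
t: successors {u}; ¬r ∧ q there: u:T. ✓
u: successors {v}; ¬r ∧ q there: v:T. ✓
v: successors {w}; ¬r ∧ q there: w:T. ✓
w: successors {x}; ¬r ∧ q there: x:F. ✗
x: successors {s}; ¬r ∧ q there: s:T. ✓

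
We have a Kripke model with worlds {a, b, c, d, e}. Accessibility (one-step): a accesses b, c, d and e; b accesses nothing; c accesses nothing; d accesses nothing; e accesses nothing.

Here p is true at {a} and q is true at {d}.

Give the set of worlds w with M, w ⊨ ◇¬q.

{a}

a: successors {b, c, d, e}; ¬q there: b:T, c:T, d:F, e:T. ✓
b: no successors, so ◇¬q fails. ✗
c: no successors, so ◇¬q fails. ✗
d: no successors, so ◇¬q fails. ✗
e: no successors, so ◇¬q fails. ✗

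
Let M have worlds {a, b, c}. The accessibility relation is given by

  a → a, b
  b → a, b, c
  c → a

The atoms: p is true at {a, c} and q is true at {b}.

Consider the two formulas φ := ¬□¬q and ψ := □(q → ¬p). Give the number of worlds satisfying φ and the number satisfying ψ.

For ¬□¬q:
a: □¬q is F. ✓
b: □¬q is F. ✓
c: □¬q is T. ✗
— 2 worlds.
For □(q → ¬p):
a: successors {a, b}; q → ¬p there: a:T, b:T. ✓
b: successors {a, b, c}; q → ¬p there: a:T, b:T, c:T. ✓
c: successors {a}; q → ¬p there: a:T. ✓
— 3 worlds.

2 and 3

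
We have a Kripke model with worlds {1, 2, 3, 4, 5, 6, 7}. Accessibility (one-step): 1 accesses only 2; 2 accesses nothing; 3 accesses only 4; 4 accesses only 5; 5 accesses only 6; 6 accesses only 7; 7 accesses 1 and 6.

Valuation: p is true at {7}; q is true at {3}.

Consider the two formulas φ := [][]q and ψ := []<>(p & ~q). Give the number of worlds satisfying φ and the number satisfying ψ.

For [][]q:
1: successors {2}; []q there: 2:T. ✓
2: no successors, so [][]q holds vacuously. ✓
3: successors {4}; []q there: 4:F. ✗
4: successors {5}; []q there: 5:F. ✗
5: successors {6}; []q there: 6:F. ✗
6: successors {7}; []q there: 7:F. ✗
7: successors {1, 6}; []q there: 1:F, 6:F. ✗
— 2 worlds.
For []<>(p & ~q):
1: successors {2}; <>(p & ~q) there: 2:F. ✗
2: no successors, so []<>(p & ~q) holds vacuously. ✓
3: successors {4}; <>(p & ~q) there: 4:F. ✗
4: successors {5}; <>(p & ~q) there: 5:F. ✗
5: successors {6}; <>(p & ~q) there: 6:T. ✓
6: successors {7}; <>(p & ~q) there: 7:F. ✗
7: successors {1, 6}; <>(p & ~q) there: 1:F, 6:T. ✗
— 2 worlds.

2 and 2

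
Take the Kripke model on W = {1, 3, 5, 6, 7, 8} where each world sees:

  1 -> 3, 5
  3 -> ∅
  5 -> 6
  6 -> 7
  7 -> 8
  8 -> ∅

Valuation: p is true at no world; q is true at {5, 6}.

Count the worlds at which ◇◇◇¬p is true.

2

1: successors {3, 5}; ◇◇¬p there: 3:F, 5:T. ✓
3: no successors, so ◇◇◇¬p fails. ✗
5: successors {6}; ◇◇¬p there: 6:T. ✓
6: successors {7}; ◇◇¬p there: 7:F. ✗
7: successors {8}; ◇◇¬p there: 8:F. ✗
8: no successors, so ◇◇◇¬p fails. ✗
Satisfying worlds: {1, 5}.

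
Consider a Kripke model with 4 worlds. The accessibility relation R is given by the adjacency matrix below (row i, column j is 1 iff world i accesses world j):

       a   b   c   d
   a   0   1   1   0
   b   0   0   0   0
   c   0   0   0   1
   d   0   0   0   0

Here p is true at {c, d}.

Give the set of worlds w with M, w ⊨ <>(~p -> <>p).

a: successors {b, c}; ~p -> <>p there: b:F, c:T. ✓
b: no successors, so <>(~p -> <>p) fails. ✗
c: successors {d}; ~p -> <>p there: d:T. ✓
d: no successors, so <>(~p -> <>p) fails. ✗

{a, c}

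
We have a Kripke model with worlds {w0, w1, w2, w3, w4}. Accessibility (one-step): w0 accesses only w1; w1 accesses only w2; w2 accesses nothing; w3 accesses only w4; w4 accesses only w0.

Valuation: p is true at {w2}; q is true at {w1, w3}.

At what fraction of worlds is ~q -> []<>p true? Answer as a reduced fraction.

4/5

w0: ~q is T, []<>p is T. ✓
w1: ~q is F, []<>p is F. ✓
w2: ~q is T, []<>p is T. ✓
w3: ~q is F, []<>p is F. ✓
w4: ~q is T, []<>p is F. ✗
That's 4 of 5 worlds, so 4/5.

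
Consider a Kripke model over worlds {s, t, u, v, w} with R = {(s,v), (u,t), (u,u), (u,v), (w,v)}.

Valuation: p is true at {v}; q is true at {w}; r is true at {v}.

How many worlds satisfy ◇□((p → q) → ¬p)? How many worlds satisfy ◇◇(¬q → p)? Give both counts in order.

For ◇□((p → q) → ¬p):
s: successors {v}; □((p → q) → ¬p) there: v:T. ✓
t: no successors, so ◇□((p → q) → ¬p) fails. ✗
u: successors {t, u, v}; □((p → q) → ¬p) there: t:T, u:T, v:T. ✓
v: no successors, so ◇□((p → q) → ¬p) fails. ✗
w: successors {v}; □((p → q) → ¬p) there: v:T. ✓
— 3 worlds.
For ◇◇(¬q → p):
s: successors {v}; ◇(¬q → p) there: v:F. ✗
t: no successors, so ◇◇(¬q → p) fails. ✗
u: successors {t, u, v}; ◇(¬q → p) there: t:F, u:T, v:F. ✓
v: no successors, so ◇◇(¬q → p) fails. ✗
w: successors {v}; ◇(¬q → p) there: v:F. ✗
— 1 world.

3 and 1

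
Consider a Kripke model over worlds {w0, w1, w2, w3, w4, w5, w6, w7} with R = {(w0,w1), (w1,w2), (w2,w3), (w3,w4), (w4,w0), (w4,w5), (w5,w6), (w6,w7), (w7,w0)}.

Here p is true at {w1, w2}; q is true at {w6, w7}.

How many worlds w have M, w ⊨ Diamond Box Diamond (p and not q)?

w0: successors {w1}; Box Diamond (p and not q) there: w1:F. ✗
w1: successors {w2}; Box Diamond (p and not q) there: w2:F. ✗
w2: successors {w3}; Box Diamond (p and not q) there: w3:F. ✗
w3: successors {w4}; Box Diamond (p and not q) there: w4:F. ✗
w4: successors {w0, w5}; Box Diamond (p and not q) there: w0:T, w5:F. ✓
w5: successors {w6}; Box Diamond (p and not q) there: w6:F. ✗
w6: successors {w7}; Box Diamond (p and not q) there: w7:T. ✓
w7: successors {w0}; Box Diamond (p and not q) there: w0:T. ✓
Satisfying worlds: {w4, w6, w7}.

3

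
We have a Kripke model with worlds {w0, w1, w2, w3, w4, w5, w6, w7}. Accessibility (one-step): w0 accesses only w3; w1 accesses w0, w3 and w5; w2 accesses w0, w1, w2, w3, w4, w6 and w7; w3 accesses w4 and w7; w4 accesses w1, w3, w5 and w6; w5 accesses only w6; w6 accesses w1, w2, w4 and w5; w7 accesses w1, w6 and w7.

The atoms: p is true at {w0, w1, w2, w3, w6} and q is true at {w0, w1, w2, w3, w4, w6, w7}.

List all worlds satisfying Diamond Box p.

w0: successors {w3}; Box p there: w3:F. ✗
w1: successors {w0, w3, w5}; Box p there: w0:T, w3:F, w5:T. ✓
w2: successors {w0, w1, w2, w3, w4, w6, w7}; Box p there: w0:T, w1:F, w2:F, w3:F, w4:F, w6:F, w7:F. ✓
w3: successors {w4, w7}; Box p there: w4:F, w7:F. ✗
w4: successors {w1, w3, w5, w6}; Box p there: w1:F, w3:F, w5:T, w6:F. ✓
w5: successors {w6}; Box p there: w6:F. ✗
w6: successors {w1, w2, w4, w5}; Box p there: w1:F, w2:F, w4:F, w5:T. ✓
w7: successors {w1, w6, w7}; Box p there: w1:F, w6:F, w7:F. ✗

{w1, w2, w4, w6}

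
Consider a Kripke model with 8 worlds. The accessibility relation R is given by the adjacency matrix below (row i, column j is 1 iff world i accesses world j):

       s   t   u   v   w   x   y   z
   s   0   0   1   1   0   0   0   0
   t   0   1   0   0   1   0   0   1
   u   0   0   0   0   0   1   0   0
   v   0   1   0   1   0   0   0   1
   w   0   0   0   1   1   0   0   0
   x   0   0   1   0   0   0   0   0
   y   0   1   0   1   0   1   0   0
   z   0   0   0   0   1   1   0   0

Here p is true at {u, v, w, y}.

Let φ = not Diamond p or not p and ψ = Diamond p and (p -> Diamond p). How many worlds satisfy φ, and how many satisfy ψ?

For not Diamond p or not p:
s: not Diamond p is F, not p is T. ✓
t: not Diamond p is F, not p is T. ✓
u: not Diamond p is T, not p is F. ✓
v: not Diamond p is F, not p is F. ✗
w: not Diamond p is F, not p is F. ✗
x: not Diamond p is F, not p is T. ✓
y: not Diamond p is F, not p is F. ✗
z: not Diamond p is F, not p is T. ✓
— 5 worlds.
For Diamond p and (p -> Diamond p):
s: Diamond p is T, p -> Diamond p is T. ✓
t: Diamond p is T, p -> Diamond p is T. ✓
u: Diamond p is F, p -> Diamond p is F. ✗
v: Diamond p is T, p -> Diamond p is T. ✓
w: Diamond p is T, p -> Diamond p is T. ✓
x: Diamond p is T, p -> Diamond p is T. ✓
y: Diamond p is T, p -> Diamond p is T. ✓
z: Diamond p is T, p -> Diamond p is T. ✓
— 7 worlds.

5 and 7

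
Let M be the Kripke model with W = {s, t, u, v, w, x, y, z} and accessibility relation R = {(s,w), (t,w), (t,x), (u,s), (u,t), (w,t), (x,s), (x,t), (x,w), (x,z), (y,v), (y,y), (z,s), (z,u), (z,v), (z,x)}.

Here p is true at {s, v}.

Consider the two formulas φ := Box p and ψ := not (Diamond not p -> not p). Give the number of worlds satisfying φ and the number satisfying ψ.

For Box p:
s: successors {w}; p there: w:F. ✗
t: successors {w, x}; p there: w:F, x:F. ✗
u: successors {s, t}; p there: s:T, t:F. ✗
v: no successors, so Box p holds vacuously. ✓
w: successors {t}; p there: t:F. ✗
x: successors {s, t, w, z}; p there: s:T, t:F, w:F, z:F. ✗
y: successors {v, y}; p there: v:T, y:F. ✗
z: successors {s, u, v, x}; p there: s:T, u:F, v:T, x:F. ✗
— 1 world.
For not (Diamond not p -> not p):
s: Diamond not p -> not p is F. ✓
t: Diamond not p -> not p is T. ✗
u: Diamond not p -> not p is T. ✗
v: Diamond not p -> not p is T. ✗
w: Diamond not p -> not p is T. ✗
x: Diamond not p -> not p is T. ✗
y: Diamond not p -> not p is T. ✗
z: Diamond not p -> not p is T. ✗
— 1 world.

1 and 1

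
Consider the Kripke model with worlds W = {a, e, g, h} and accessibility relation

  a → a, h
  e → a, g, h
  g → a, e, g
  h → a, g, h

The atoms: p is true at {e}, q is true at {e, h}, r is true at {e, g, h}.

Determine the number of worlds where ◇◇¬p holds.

4

a: successors {a, h}; ◇¬p there: a:T, h:T. ✓
e: successors {a, g, h}; ◇¬p there: a:T, g:T, h:T. ✓
g: successors {a, e, g}; ◇¬p there: a:T, e:T, g:T. ✓
h: successors {a, g, h}; ◇¬p there: a:T, g:T, h:T. ✓
Satisfying worlds: {a, e, g, h}.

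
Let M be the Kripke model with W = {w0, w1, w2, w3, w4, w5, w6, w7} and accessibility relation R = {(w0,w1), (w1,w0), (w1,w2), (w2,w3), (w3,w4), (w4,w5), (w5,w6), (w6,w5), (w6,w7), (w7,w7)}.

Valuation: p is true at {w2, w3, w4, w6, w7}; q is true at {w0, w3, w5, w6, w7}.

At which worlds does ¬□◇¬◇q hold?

{w1, w2, w3, w4, w5, w6, w7}

w0: □◇¬◇q is T. ✗
w1: □◇¬◇q is F. ✓
w2: □◇¬◇q is F. ✓
w3: □◇¬◇q is F. ✓
w4: □◇¬◇q is F. ✓
w5: □◇¬◇q is F. ✓
w6: □◇¬◇q is F. ✓
w7: □◇¬◇q is F. ✓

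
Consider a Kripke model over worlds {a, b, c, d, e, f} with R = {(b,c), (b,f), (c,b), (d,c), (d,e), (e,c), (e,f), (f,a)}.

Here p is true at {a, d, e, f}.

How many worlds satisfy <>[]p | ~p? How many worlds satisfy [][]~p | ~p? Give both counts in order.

4 and 4

For <>[]p | ~p:
a: <>[]p is F, ~p is F. ✗
b: <>[]p is T, ~p is T. ✓
c: <>[]p is F, ~p is T. ✓
d: <>[]p is F, ~p is F. ✗
e: <>[]p is T, ~p is F. ✓
f: <>[]p is T, ~p is F. ✓
— 4 worlds.
For [][]~p | ~p:
a: [][]~p is T, ~p is F. ✓
b: [][]~p is F, ~p is T. ✓
c: [][]~p is F, ~p is T. ✓
d: [][]~p is F, ~p is F. ✗
e: [][]~p is F, ~p is F. ✗
f: [][]~p is T, ~p is F. ✓
— 4 worlds.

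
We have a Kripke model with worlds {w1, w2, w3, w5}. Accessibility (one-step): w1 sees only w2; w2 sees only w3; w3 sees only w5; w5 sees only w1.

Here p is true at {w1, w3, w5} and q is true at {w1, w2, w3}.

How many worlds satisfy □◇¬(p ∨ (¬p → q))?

w1: successors {w2}; ◇¬(p ∨ (¬p → q)) there: w2:F. ✗
w2: successors {w3}; ◇¬(p ∨ (¬p → q)) there: w3:F. ✗
w3: successors {w5}; ◇¬(p ∨ (¬p → q)) there: w5:F. ✗
w5: successors {w1}; ◇¬(p ∨ (¬p → q)) there: w1:F. ✗
Satisfying worlds: ∅.

0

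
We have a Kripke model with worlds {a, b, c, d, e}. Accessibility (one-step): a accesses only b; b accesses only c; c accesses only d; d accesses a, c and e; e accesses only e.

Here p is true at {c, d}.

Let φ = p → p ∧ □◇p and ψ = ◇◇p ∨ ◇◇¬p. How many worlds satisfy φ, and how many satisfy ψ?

For p → p ∧ □◇p:
a: p is F, p ∧ □◇p is F. ✓
b: p is F, p ∧ □◇p is F. ✓
c: p is T, p ∧ □◇p is T. ✓
d: p is T, p ∧ □◇p is F. ✗
e: p is F, p ∧ □◇p is F. ✓
— 4 worlds.
For ◇◇p ∨ ◇◇¬p:
a: ◇◇p is T, ◇◇¬p is F. ✓
b: ◇◇p is T, ◇◇¬p is F. ✓
c: ◇◇p is T, ◇◇¬p is T. ✓
d: ◇◇p is T, ◇◇¬p is T. ✓
e: ◇◇p is F, ◇◇¬p is T. ✓
— 5 worlds.

4 and 5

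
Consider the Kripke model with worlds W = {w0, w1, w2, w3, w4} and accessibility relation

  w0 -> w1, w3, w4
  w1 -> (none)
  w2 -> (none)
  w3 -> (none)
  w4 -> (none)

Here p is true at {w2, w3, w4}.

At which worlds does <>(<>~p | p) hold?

{w0}

w0: successors {w1, w3, w4}; <>~p | p there: w1:F, w3:T, w4:T. ✓
w1: no successors, so <>(<>~p | p) fails. ✗
w2: no successors, so <>(<>~p | p) fails. ✗
w3: no successors, so <>(<>~p | p) fails. ✗
w4: no successors, so <>(<>~p | p) fails. ✗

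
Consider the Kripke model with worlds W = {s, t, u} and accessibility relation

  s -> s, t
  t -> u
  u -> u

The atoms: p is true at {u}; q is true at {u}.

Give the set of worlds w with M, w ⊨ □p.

s: successors {s, t}; p there: s:F, t:F. ✗
t: successors {u}; p there: u:T. ✓
u: successors {u}; p there: u:T. ✓

{t, u}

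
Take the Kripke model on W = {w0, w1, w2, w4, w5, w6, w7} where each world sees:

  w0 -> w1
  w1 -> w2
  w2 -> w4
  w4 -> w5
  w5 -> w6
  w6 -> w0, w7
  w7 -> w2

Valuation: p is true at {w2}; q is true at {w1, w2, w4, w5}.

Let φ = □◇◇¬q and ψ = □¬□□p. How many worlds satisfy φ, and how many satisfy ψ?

For □◇◇¬q:
w0: successors {w1}; ◇◇¬q there: w1:F. ✗
w1: successors {w2}; ◇◇¬q there: w2:F. ✗
w2: successors {w4}; ◇◇¬q there: w4:T. ✓
w4: successors {w5}; ◇◇¬q there: w5:T. ✓
w5: successors {w6}; ◇◇¬q there: w6:F. ✗
w6: successors {w0, w7}; ◇◇¬q there: w0:F, w7:F. ✗
w7: successors {w2}; ◇◇¬q there: w2:F. ✗
— 2 worlds.
For □¬□□p:
w0: successors {w1}; ¬□□p there: w1:T. ✓
w1: successors {w2}; ¬□□p there: w2:T. ✓
w2: successors {w4}; ¬□□p there: w4:T. ✓
w4: successors {w5}; ¬□□p there: w5:T. ✓
w5: successors {w6}; ¬□□p there: w6:T. ✓
w6: successors {w0, w7}; ¬□□p there: w0:F, w7:T. ✗
w7: successors {w2}; ¬□□p there: w2:T. ✓
— 6 worlds.

2 and 6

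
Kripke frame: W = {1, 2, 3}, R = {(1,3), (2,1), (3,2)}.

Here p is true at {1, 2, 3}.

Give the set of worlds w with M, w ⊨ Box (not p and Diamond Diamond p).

∅

1: successors {3}; not p and Diamond Diamond p there: 3:F. ✗
2: successors {1}; not p and Diamond Diamond p there: 1:F. ✗
3: successors {2}; not p and Diamond Diamond p there: 2:F. ✗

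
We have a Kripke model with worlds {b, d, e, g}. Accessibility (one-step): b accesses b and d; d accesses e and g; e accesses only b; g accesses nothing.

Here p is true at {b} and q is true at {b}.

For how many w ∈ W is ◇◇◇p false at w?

1

b: successors {b, d}; ◇◇p there: b:T, d:T. ✓
d: successors {e, g}; ◇◇p there: e:T, g:F. ✓
e: successors {b}; ◇◇p there: b:T. ✓
g: no successors, so ◇◇◇p fails. ✗
Satisfying worlds: {b, d, e}.
So ◇◇◇p fails at the other 1 world.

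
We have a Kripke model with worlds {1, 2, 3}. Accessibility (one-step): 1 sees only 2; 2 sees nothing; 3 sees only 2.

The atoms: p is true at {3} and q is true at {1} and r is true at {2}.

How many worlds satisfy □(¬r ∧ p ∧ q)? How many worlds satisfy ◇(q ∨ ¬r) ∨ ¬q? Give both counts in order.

For □(¬r ∧ p ∧ q):
1: successors {2}; ¬r ∧ p ∧ q there: 2:F. ✗
2: no successors, so □(¬r ∧ p ∧ q) holds vacuously. ✓
3: successors {2}; ¬r ∧ p ∧ q there: 2:F. ✗
— 1 world.
For ◇(q ∨ ¬r) ∨ ¬q:
1: ◇(q ∨ ¬r) is F, ¬q is F. ✗
2: ◇(q ∨ ¬r) is F, ¬q is T. ✓
3: ◇(q ∨ ¬r) is F, ¬q is T. ✓
— 2 worlds.

1 and 2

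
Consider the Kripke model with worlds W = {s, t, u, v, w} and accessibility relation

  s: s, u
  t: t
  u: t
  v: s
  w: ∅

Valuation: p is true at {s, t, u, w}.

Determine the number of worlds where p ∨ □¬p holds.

s: p is T, □¬p is F. ✓
t: p is T, □¬p is F. ✓
u: p is T, □¬p is F. ✓
v: p is F, □¬p is F. ✗
w: p is T, □¬p is T. ✓
Satisfying worlds: {s, t, u, w}.

4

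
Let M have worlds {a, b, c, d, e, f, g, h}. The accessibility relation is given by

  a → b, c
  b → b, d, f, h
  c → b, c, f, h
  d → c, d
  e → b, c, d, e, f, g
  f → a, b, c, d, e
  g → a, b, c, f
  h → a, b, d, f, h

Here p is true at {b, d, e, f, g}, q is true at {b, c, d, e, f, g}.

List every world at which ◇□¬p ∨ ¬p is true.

{a, c, h}

a: ◇□¬p is F, ¬p is T. ✓
b: ◇□¬p is F, ¬p is F. ✗
c: ◇□¬p is F, ¬p is T. ✓
d: ◇□¬p is F, ¬p is F. ✗
e: ◇□¬p is F, ¬p is F. ✗
f: ◇□¬p is F, ¬p is F. ✗
g: ◇□¬p is F, ¬p is F. ✗
h: ◇□¬p is F, ¬p is T. ✓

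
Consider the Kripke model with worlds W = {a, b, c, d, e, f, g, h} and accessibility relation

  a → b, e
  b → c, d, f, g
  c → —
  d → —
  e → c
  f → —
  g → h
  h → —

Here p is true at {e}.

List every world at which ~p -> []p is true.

a: ~p is T, []p is F. ✗
b: ~p is T, []p is F. ✗
c: ~p is T, []p is T. ✓
d: ~p is T, []p is T. ✓
e: ~p is F, []p is F. ✓
f: ~p is T, []p is T. ✓
g: ~p is T, []p is F. ✗
h: ~p is T, []p is T. ✓

{c, d, e, f, h}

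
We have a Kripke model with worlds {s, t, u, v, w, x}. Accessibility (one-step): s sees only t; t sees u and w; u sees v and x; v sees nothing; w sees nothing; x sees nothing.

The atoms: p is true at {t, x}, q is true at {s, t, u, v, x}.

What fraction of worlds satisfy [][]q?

5/6

s: successors {t}; []q there: t:F. ✗
t: successors {u, w}; []q there: u:T, w:T. ✓
u: successors {v, x}; []q there: v:T, x:T. ✓
v: no successors, so [][]q holds vacuously. ✓
w: no successors, so [][]q holds vacuously. ✓
x: no successors, so [][]q holds vacuously. ✓
That's 5 of 6 worlds, so 5/6.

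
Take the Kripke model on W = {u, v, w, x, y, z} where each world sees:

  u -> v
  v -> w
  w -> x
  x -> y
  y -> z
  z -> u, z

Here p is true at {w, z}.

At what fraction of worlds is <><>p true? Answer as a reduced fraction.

u: successors {v}; <>p there: v:T. ✓
v: successors {w}; <>p there: w:F. ✗
w: successors {x}; <>p there: x:F. ✗
x: successors {y}; <>p there: y:T. ✓
y: successors {z}; <>p there: z:T. ✓
z: successors {u, z}; <>p there: u:F, z:T. ✓
That's 4 of 6 worlds, so 4/6 = 2/3.

2/3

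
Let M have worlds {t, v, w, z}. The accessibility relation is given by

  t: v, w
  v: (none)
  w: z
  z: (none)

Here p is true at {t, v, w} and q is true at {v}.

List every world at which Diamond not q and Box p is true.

{t}

t: Diamond not q is T, Box p is T. ✓
v: Diamond not q is F, Box p is T. ✗
w: Diamond not q is T, Box p is F. ✗
z: Diamond not q is F, Box p is T. ✗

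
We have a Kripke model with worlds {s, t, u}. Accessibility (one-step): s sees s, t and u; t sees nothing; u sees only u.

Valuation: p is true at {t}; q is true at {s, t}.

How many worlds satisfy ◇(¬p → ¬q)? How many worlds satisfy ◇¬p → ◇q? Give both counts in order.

For ◇(¬p → ¬q):
s: successors {s, t, u}; ¬p → ¬q there: s:F, t:T, u:T. ✓
t: no successors, so ◇(¬p → ¬q) fails. ✗
u: successors {u}; ¬p → ¬q there: u:T. ✓
— 2 worlds.
For ◇¬p → ◇q:
s: ◇¬p is T, ◇q is T. ✓
t: ◇¬p is F, ◇q is F. ✓
u: ◇¬p is T, ◇q is F. ✗
— 2 worlds.

2 and 2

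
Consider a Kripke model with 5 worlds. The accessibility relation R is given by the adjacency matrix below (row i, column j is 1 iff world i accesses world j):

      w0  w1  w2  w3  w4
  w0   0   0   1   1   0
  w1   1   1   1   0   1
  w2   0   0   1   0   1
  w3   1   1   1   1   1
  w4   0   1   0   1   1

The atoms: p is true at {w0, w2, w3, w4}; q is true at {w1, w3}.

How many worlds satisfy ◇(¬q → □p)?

w0: successors {w2, w3}; ¬q → □p there: w2:T, w3:T. ✓
w1: successors {w0, w1, w2, w4}; ¬q → □p there: w0:T, w1:T, w2:T, w4:F. ✓
w2: successors {w2, w4}; ¬q → □p there: w2:T, w4:F. ✓
w3: successors {w0, w1, w2, w3, w4}; ¬q → □p there: w0:T, w1:T, w2:T, w3:T, w4:F. ✓
w4: successors {w1, w3, w4}; ¬q → □p there: w1:T, w3:T, w4:F. ✓
Satisfying worlds: {w0, w1, w2, w3, w4}.

5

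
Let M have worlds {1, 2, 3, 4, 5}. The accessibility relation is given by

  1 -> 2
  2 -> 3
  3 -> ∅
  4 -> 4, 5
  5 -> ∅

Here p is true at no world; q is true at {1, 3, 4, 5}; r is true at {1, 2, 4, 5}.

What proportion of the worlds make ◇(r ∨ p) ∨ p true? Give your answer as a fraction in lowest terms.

1: ◇(r ∨ p) is T, p is F. ✓
2: ◇(r ∨ p) is F, p is F. ✗
3: ◇(r ∨ p) is F, p is F. ✗
4: ◇(r ∨ p) is T, p is F. ✓
5: ◇(r ∨ p) is F, p is F. ✗
That's 2 of 5 worlds, so 2/5.

2/5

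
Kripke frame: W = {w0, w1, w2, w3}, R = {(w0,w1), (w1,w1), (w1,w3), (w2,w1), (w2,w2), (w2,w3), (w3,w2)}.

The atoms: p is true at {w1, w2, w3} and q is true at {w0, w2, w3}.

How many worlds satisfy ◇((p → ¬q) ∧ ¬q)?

3

w0: successors {w1}; (p → ¬q) ∧ ¬q there: w1:T. ✓
w1: successors {w1, w3}; (p → ¬q) ∧ ¬q there: w1:T, w3:F. ✓
w2: successors {w1, w2, w3}; (p → ¬q) ∧ ¬q there: w1:T, w2:F, w3:F. ✓
w3: successors {w2}; (p → ¬q) ∧ ¬q there: w2:F. ✗
Satisfying worlds: {w0, w1, w2}.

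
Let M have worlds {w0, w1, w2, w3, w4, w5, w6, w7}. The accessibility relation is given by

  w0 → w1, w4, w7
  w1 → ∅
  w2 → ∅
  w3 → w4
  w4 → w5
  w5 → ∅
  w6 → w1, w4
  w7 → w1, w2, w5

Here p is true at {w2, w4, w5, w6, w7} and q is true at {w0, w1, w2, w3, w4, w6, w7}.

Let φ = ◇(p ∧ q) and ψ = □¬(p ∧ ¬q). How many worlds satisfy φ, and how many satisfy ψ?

For ◇(p ∧ q):
w0: successors {w1, w4, w7}; p ∧ q there: w1:F, w4:T, w7:T. ✓
w1: no successors, so ◇(p ∧ q) fails. ✗
w2: no successors, so ◇(p ∧ q) fails. ✗
w3: successors {w4}; p ∧ q there: w4:T. ✓
w4: successors {w5}; p ∧ q there: w5:F. ✗
w5: no successors, so ◇(p ∧ q) fails. ✗
w6: successors {w1, w4}; p ∧ q there: w1:F, w4:T. ✓
w7: successors {w1, w2, w5}; p ∧ q there: w1:F, w2:T, w5:F. ✓
— 4 worlds.
For □¬(p ∧ ¬q):
w0: successors {w1, w4, w7}; ¬(p ∧ ¬q) there: w1:T, w4:T, w7:T. ✓
w1: no successors, so □¬(p ∧ ¬q) holds vacuously. ✓
w2: no successors, so □¬(p ∧ ¬q) holds vacuously. ✓
w3: successors {w4}; ¬(p ∧ ¬q) there: w4:T. ✓
w4: successors {w5}; ¬(p ∧ ¬q) there: w5:F. ✗
w5: no successors, so □¬(p ∧ ¬q) holds vacuously. ✓
w6: successors {w1, w4}; ¬(p ∧ ¬q) there: w1:T, w4:T. ✓
w7: successors {w1, w2, w5}; ¬(p ∧ ¬q) there: w1:T, w2:T, w5:F. ✗
— 6 worlds.

4 and 6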